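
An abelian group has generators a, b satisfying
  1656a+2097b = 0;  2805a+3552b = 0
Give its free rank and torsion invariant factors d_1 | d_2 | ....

Answer: M ≅ ℤ/3 ⊕ ℤ/9

Derivation:
rank_ℚ(R)=2; free=2−2=0
SNF(R) diag = [3, 9] → torsion [3, 9]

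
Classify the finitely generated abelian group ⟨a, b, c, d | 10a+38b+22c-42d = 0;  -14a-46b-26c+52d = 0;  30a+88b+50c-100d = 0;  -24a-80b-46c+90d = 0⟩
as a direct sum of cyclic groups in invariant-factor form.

rank_ℚ(R)=4; free=4−4=0
SNF(R) diag = [2, 2, 2, 6] → torsion [2, 2, 2, 6]

Answer: M ≅ ℤ/2 ⊕ ℤ/2 ⊕ ℤ/2 ⊕ ℤ/6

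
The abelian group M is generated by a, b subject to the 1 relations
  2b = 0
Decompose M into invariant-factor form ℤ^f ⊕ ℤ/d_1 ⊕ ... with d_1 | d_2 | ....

rank_ℚ(R)=1; free=2−1=1
SNF(R) diag = [2] → torsion [2]

Answer: M ≅ ℤ^1 ⊕ ℤ/2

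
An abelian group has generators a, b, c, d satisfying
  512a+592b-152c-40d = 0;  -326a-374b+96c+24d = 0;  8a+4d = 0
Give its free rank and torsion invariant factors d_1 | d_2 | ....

rank_ℚ(R)=3; free=4−3=1
SNF(R) diag = [2, 4, 8] → torsion [2, 4, 8]

Answer: M ≅ ℤ^1 ⊕ ℤ/2 ⊕ ℤ/4 ⊕ ℤ/8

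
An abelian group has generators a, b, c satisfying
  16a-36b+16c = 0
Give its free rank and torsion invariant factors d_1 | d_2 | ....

Answer: M ≅ ℤ^2 ⊕ ℤ/4

Derivation:
rank_ℚ(R)=1; free=3−1=2
SNF(R) diag = [4] → torsion [4]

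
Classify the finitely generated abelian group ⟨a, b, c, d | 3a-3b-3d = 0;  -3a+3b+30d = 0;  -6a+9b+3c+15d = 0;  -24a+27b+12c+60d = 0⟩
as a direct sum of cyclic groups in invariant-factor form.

Answer: M ≅ ℤ/3 ⊕ ℤ/3 ⊕ ℤ/9 ⊕ ℤ/27

Derivation:
rank_ℚ(R)=4; free=4−4=0
SNF(R) diag = [3, 3, 9, 27] → torsion [3, 3, 9, 27]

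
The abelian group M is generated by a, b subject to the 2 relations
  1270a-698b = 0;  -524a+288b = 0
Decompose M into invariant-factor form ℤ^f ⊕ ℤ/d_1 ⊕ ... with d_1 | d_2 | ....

Answer: M ≅ ℤ/2 ⊕ ℤ/4

Derivation:
rank_ℚ(R)=2; free=2−2=0
SNF(R) diag = [2, 4] → torsion [2, 4]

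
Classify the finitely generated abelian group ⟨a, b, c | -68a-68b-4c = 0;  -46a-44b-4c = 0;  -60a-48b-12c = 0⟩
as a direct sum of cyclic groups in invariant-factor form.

Answer: M ≅ ℤ/2 ⊕ ℤ/4 ⊕ ℤ/12

Derivation:
rank_ℚ(R)=3; free=3−3=0
SNF(R) diag = [2, 4, 12] → torsion [2, 4, 12]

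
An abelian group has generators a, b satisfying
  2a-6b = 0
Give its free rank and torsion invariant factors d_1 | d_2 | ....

Answer: M ≅ ℤ^1 ⊕ ℤ/2

Derivation:
rank_ℚ(R)=1; free=2−1=1
SNF(R) diag = [2] → torsion [2]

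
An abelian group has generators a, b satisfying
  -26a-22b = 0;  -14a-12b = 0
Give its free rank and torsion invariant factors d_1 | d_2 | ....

rank_ℚ(R)=2; free=2−2=0
SNF(R) diag = [2, 2] → torsion [2, 2]

Answer: M ≅ ℤ/2 ⊕ ℤ/2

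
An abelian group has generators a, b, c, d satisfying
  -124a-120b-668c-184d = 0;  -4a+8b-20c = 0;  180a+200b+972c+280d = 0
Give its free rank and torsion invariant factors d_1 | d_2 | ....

rank_ℚ(R)=3; free=4−3=1
SNF(R) diag = [4, 8, 24] → torsion [4, 8, 24]

Answer: M ≅ ℤ^1 ⊕ ℤ/4 ⊕ ℤ/8 ⊕ ℤ/24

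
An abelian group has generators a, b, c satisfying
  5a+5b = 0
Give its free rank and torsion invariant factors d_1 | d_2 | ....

rank_ℚ(R)=1; free=3−1=2
SNF(R) diag = [5] → torsion [5]

Answer: M ≅ ℤ^2 ⊕ ℤ/5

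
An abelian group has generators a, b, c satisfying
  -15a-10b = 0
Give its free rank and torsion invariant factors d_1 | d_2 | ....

Answer: M ≅ ℤ^2 ⊕ ℤ/5

Derivation:
rank_ℚ(R)=1; free=3−1=2
SNF(R) diag = [5] → torsion [5]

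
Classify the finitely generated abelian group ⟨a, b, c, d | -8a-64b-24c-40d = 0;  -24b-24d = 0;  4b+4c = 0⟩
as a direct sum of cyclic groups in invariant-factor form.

Answer: M ≅ ℤ^1 ⊕ ℤ/4 ⊕ ℤ/8 ⊕ ℤ/24

Derivation:
rank_ℚ(R)=3; free=4−3=1
SNF(R) diag = [4, 8, 24] → torsion [4, 8, 24]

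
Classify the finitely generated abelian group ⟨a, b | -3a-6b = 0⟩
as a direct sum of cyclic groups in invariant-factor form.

rank_ℚ(R)=1; free=2−1=1
SNF(R) diag = [3] → torsion [3]

Answer: M ≅ ℤ^1 ⊕ ℤ/3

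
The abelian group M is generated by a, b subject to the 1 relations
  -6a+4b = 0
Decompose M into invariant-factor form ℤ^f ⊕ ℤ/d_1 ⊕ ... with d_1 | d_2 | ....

Answer: M ≅ ℤ^1 ⊕ ℤ/2

Derivation:
rank_ℚ(R)=1; free=2−1=1
SNF(R) diag = [2] → torsion [2]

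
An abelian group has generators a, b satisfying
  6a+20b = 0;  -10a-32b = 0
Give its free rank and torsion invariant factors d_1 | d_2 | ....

Answer: M ≅ ℤ/2 ⊕ ℤ/4

Derivation:
rank_ℚ(R)=2; free=2−2=0
SNF(R) diag = [2, 4] → torsion [2, 4]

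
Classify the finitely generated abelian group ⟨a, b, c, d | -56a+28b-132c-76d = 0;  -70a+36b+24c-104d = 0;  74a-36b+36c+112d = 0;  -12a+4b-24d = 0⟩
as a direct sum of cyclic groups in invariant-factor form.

Answer: M ≅ ℤ/2 ⊕ ℤ/4 ⊕ ℤ/12 ⊕ ℤ/36

Derivation:
rank_ℚ(R)=4; free=4−4=0
SNF(R) diag = [2, 4, 12, 36] → torsion [2, 4, 12, 36]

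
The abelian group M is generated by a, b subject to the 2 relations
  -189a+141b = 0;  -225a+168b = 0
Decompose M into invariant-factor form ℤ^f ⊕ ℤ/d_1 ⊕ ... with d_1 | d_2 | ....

rank_ℚ(R)=2; free=2−2=0
SNF(R) diag = [3, 9] → torsion [3, 9]

Answer: M ≅ ℤ/3 ⊕ ℤ/9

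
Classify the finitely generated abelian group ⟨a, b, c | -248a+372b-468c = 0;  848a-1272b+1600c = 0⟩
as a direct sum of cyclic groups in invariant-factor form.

Answer: M ≅ ℤ^1 ⊕ ℤ/4 ⊕ ℤ/8

Derivation:
rank_ℚ(R)=2; free=3−2=1
SNF(R) diag = [4, 8] → torsion [4, 8]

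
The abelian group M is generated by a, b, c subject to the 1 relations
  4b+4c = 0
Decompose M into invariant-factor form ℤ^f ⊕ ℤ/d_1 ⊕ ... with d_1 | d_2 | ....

rank_ℚ(R)=1; free=3−1=2
SNF(R) diag = [4] → torsion [4]

Answer: M ≅ ℤ^2 ⊕ ℤ/4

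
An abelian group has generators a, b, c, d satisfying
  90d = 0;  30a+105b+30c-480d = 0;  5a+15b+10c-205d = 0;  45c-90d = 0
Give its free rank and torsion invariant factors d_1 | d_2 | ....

Answer: M ≅ ℤ/5 ⊕ ℤ/15 ⊕ ℤ/45 ⊕ ℤ/90

Derivation:
rank_ℚ(R)=4; free=4−4=0
SNF(R) diag = [5, 15, 45, 90] → torsion [5, 15, 45, 90]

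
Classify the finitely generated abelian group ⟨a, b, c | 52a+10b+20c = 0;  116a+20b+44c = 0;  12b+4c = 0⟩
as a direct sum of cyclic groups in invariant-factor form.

Answer: M ≅ ℤ/2 ⊕ ℤ/4 ⊕ ℤ/12

Derivation:
rank_ℚ(R)=3; free=3−3=0
SNF(R) diag = [2, 4, 12] → torsion [2, 4, 12]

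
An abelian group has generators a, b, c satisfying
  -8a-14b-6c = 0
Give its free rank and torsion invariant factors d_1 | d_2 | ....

Answer: M ≅ ℤ^2 ⊕ ℤ/2

Derivation:
rank_ℚ(R)=1; free=3−1=2
SNF(R) diag = [2] → torsion [2]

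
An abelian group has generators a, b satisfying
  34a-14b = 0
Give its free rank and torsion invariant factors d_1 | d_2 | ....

Answer: M ≅ ℤ^1 ⊕ ℤ/2

Derivation:
rank_ℚ(R)=1; free=2−1=1
SNF(R) diag = [2] → torsion [2]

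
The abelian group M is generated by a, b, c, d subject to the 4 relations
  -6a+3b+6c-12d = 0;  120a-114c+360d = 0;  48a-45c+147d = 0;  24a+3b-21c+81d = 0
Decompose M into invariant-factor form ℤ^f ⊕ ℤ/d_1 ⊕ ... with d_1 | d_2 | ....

rank_ℚ(R)=4; free=4−4=0
SNF(R) diag = [3, 3, 6, 18] → torsion [3, 3, 6, 18]

Answer: M ≅ ℤ/3 ⊕ ℤ/3 ⊕ ℤ/6 ⊕ ℤ/18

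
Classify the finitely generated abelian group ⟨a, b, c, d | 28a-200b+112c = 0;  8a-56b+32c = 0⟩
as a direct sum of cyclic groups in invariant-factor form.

rank_ℚ(R)=2; free=4−2=2
SNF(R) diag = [4, 8] → torsion [4, 8]

Answer: M ≅ ℤ^2 ⊕ ℤ/4 ⊕ ℤ/8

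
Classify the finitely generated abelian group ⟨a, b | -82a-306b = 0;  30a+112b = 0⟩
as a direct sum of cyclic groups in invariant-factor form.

rank_ℚ(R)=2; free=2−2=0
SNF(R) diag = [2, 2] → torsion [2, 2]

Answer: M ≅ ℤ/2 ⊕ ℤ/2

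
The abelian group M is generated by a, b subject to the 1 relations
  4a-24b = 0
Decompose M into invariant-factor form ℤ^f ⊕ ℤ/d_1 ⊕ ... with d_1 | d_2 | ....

rank_ℚ(R)=1; free=2−1=1
SNF(R) diag = [4] → torsion [4]

Answer: M ≅ ℤ^1 ⊕ ℤ/4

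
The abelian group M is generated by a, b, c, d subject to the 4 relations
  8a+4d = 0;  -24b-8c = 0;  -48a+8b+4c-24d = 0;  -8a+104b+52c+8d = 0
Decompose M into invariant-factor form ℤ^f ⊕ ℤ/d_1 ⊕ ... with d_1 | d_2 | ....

Answer: M ≅ ℤ/4 ⊕ ℤ/4 ⊕ ℤ/8 ⊕ ℤ/24

Derivation:
rank_ℚ(R)=4; free=4−4=0
SNF(R) diag = [4, 4, 8, 24] → torsion [4, 4, 8, 24]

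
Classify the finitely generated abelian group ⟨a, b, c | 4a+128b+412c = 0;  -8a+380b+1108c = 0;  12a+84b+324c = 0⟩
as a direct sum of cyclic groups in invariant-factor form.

rank_ℚ(R)=3; free=3−3=0
SNF(R) diag = [4, 12, 36] → torsion [4, 12, 36]

Answer: M ≅ ℤ/4 ⊕ ℤ/12 ⊕ ℤ/36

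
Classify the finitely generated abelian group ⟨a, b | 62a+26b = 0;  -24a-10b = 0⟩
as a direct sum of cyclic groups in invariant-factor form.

Answer: M ≅ ℤ/2 ⊕ ℤ/2

Derivation:
rank_ℚ(R)=2; free=2−2=0
SNF(R) diag = [2, 2] → torsion [2, 2]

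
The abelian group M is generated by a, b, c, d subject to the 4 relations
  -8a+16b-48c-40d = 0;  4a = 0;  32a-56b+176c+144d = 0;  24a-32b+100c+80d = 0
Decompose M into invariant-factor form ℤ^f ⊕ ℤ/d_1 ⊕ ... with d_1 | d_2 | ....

rank_ℚ(R)=4; free=4−4=0
SNF(R) diag = [4, 4, 8, 8] → torsion [4, 4, 8, 8]

Answer: M ≅ ℤ/4 ⊕ ℤ/4 ⊕ ℤ/8 ⊕ ℤ/8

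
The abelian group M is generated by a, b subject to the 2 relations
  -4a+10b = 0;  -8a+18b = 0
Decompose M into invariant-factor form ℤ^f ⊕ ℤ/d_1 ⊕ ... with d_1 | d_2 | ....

rank_ℚ(R)=2; free=2−2=0
SNF(R) diag = [2, 4] → torsion [2, 4]

Answer: M ≅ ℤ/2 ⊕ ℤ/4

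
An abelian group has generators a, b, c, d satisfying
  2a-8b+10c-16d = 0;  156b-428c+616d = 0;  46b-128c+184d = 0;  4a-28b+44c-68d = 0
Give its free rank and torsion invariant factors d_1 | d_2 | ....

Answer: M ≅ ℤ/2 ⊕ ℤ/2 ⊕ ℤ/4 ⊕ ℤ/12

Derivation:
rank_ℚ(R)=4; free=4−4=0
SNF(R) diag = [2, 2, 4, 12] → torsion [2, 2, 4, 12]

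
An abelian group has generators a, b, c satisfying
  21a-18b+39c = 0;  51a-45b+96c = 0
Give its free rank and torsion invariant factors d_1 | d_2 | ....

Answer: M ≅ ℤ^1 ⊕ ℤ/3 ⊕ ℤ/9

Derivation:
rank_ℚ(R)=2; free=3−2=1
SNF(R) diag = [3, 9] → torsion [3, 9]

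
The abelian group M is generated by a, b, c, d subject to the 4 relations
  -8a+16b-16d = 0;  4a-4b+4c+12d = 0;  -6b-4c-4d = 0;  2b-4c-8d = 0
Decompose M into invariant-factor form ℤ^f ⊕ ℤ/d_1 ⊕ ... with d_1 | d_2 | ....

rank_ℚ(R)=4; free=4−4=0
SNF(R) diag = [2, 4, 4, 8] → torsion [2, 4, 4, 8]

Answer: M ≅ ℤ/2 ⊕ ℤ/4 ⊕ ℤ/4 ⊕ ℤ/8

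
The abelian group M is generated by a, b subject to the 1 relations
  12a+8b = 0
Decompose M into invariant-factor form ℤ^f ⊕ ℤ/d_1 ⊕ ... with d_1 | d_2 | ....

Answer: M ≅ ℤ^1 ⊕ ℤ/4

Derivation:
rank_ℚ(R)=1; free=2−1=1
SNF(R) diag = [4] → torsion [4]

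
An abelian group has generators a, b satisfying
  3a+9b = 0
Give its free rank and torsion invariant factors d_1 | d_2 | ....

rank_ℚ(R)=1; free=2−1=1
SNF(R) diag = [3] → torsion [3]

Answer: M ≅ ℤ^1 ⊕ ℤ/3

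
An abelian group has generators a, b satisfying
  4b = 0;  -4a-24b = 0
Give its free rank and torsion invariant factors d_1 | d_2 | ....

rank_ℚ(R)=2; free=2−2=0
SNF(R) diag = [4, 4] → torsion [4, 4]

Answer: M ≅ ℤ/4 ⊕ ℤ/4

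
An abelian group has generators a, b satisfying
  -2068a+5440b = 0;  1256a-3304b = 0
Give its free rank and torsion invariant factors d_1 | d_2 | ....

Answer: M ≅ ℤ/4 ⊕ ℤ/8

Derivation:
rank_ℚ(R)=2; free=2−2=0
SNF(R) diag = [4, 8] → torsion [4, 8]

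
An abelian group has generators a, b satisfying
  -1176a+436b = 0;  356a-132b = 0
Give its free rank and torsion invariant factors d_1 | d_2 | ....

Answer: M ≅ ℤ/4 ⊕ ℤ/4

Derivation:
rank_ℚ(R)=2; free=2−2=0
SNF(R) diag = [4, 4] → torsion [4, 4]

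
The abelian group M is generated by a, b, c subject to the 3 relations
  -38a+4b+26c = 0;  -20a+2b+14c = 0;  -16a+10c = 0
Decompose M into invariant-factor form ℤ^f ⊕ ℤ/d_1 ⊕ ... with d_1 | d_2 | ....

Answer: M ≅ ℤ/2 ⊕ ℤ/2 ⊕ ℤ/6

Derivation:
rank_ℚ(R)=3; free=3−3=0
SNF(R) diag = [2, 2, 6] → torsion [2, 2, 6]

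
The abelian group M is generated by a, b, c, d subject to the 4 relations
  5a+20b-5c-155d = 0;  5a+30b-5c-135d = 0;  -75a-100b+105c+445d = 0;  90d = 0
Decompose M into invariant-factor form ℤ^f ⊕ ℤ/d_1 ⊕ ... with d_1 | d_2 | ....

rank_ℚ(R)=4; free=4−4=0
SNF(R) diag = [5, 10, 30, 90] → torsion [5, 10, 30, 90]

Answer: M ≅ ℤ/5 ⊕ ℤ/10 ⊕ ℤ/30 ⊕ ℤ/90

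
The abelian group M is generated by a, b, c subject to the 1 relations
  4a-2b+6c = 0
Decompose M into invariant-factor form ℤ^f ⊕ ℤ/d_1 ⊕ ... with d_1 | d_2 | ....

rank_ℚ(R)=1; free=3−1=2
SNF(R) diag = [2] → torsion [2]

Answer: M ≅ ℤ^2 ⊕ ℤ/2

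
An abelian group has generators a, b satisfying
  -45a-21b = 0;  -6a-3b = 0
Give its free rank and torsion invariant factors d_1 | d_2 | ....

Answer: M ≅ ℤ/3 ⊕ ℤ/3

Derivation:
rank_ℚ(R)=2; free=2−2=0
SNF(R) diag = [3, 3] → torsion [3, 3]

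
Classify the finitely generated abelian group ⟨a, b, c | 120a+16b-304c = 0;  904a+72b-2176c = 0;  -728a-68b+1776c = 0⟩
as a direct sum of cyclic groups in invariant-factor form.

Answer: M ≅ ℤ/4 ⊕ ℤ/8 ⊕ ℤ/16

Derivation:
rank_ℚ(R)=3; free=3−3=0
SNF(R) diag = [4, 8, 16] → torsion [4, 8, 16]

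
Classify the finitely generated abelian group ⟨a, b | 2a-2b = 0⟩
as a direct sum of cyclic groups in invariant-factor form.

rank_ℚ(R)=1; free=2−1=1
SNF(R) diag = [2] → torsion [2]

Answer: M ≅ ℤ^1 ⊕ ℤ/2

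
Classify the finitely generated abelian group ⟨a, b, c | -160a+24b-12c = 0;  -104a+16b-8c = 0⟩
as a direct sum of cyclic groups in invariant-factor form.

rank_ℚ(R)=2; free=3−2=1
SNF(R) diag = [4, 8] → torsion [4, 8]

Answer: M ≅ ℤ^1 ⊕ ℤ/4 ⊕ ℤ/8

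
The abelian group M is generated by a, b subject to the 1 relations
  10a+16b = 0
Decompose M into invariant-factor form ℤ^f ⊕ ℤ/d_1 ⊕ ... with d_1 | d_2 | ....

rank_ℚ(R)=1; free=2−1=1
SNF(R) diag = [2] → torsion [2]

Answer: M ≅ ℤ^1 ⊕ ℤ/2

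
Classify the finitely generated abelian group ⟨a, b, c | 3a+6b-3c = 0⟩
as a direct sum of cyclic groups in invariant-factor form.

rank_ℚ(R)=1; free=3−1=2
SNF(R) diag = [3] → torsion [3]

Answer: M ≅ ℤ^2 ⊕ ℤ/3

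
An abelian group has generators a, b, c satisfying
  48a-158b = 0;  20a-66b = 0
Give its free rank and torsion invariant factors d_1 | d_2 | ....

rank_ℚ(R)=2; free=3−2=1
SNF(R) diag = [2, 4] → torsion [2, 4]

Answer: M ≅ ℤ^1 ⊕ ℤ/2 ⊕ ℤ/4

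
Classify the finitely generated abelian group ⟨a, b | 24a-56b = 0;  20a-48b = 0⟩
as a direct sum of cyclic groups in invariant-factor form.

Answer: M ≅ ℤ/4 ⊕ ℤ/8

Derivation:
rank_ℚ(R)=2; free=2−2=0
SNF(R) diag = [4, 8] → torsion [4, 8]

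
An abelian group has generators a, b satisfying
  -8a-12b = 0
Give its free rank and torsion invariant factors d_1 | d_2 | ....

rank_ℚ(R)=1; free=2−1=1
SNF(R) diag = [4] → torsion [4]

Answer: M ≅ ℤ^1 ⊕ ℤ/4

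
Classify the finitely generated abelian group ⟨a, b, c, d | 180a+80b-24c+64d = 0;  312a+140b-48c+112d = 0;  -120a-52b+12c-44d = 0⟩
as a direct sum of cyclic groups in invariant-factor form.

Answer: M ≅ ℤ^1 ⊕ ℤ/4 ⊕ ℤ/12 ⊕ ℤ/12

Derivation:
rank_ℚ(R)=3; free=4−3=1
SNF(R) diag = [4, 12, 12] → torsion [4, 12, 12]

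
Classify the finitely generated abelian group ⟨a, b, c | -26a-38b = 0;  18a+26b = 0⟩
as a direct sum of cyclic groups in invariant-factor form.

Answer: M ≅ ℤ^1 ⊕ ℤ/2 ⊕ ℤ/4

Derivation:
rank_ℚ(R)=2; free=3−2=1
SNF(R) diag = [2, 4] → torsion [2, 4]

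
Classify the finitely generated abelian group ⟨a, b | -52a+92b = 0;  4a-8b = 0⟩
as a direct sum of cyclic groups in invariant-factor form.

rank_ℚ(R)=2; free=2−2=0
SNF(R) diag = [4, 12] → torsion [4, 12]

Answer: M ≅ ℤ/4 ⊕ ℤ/12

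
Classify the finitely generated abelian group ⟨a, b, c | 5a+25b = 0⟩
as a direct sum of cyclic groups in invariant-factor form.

Answer: M ≅ ℤ^2 ⊕ ℤ/5

Derivation:
rank_ℚ(R)=1; free=3−1=2
SNF(R) diag = [5] → torsion [5]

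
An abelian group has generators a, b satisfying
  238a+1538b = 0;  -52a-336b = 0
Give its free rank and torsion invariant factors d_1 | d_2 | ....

rank_ℚ(R)=2; free=2−2=0
SNF(R) diag = [2, 4] → torsion [2, 4]

Answer: M ≅ ℤ/2 ⊕ ℤ/4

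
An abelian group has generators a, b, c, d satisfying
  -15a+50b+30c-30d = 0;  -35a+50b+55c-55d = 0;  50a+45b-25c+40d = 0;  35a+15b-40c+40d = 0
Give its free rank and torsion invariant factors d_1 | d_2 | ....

Answer: M ≅ ℤ/5 ⊕ ℤ/5 ⊕ ℤ/15 ⊕ ℤ/15

Derivation:
rank_ℚ(R)=4; free=4−4=0
SNF(R) diag = [5, 5, 15, 15] → torsion [5, 5, 15, 15]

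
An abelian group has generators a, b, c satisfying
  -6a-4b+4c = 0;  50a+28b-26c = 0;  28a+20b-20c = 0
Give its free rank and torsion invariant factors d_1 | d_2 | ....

Answer: M ≅ ℤ/2 ⊕ ℤ/2 ⊕ ℤ/4

Derivation:
rank_ℚ(R)=3; free=3−3=0
SNF(R) diag = [2, 2, 4] → torsion [2, 2, 4]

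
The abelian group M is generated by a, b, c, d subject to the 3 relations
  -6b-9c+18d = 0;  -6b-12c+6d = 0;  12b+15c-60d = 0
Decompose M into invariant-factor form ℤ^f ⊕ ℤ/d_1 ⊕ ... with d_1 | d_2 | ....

rank_ℚ(R)=3; free=4−3=1
SNF(R) diag = [3, 6, 12] → torsion [3, 6, 12]

Answer: M ≅ ℤ^1 ⊕ ℤ/3 ⊕ ℤ/6 ⊕ ℤ/12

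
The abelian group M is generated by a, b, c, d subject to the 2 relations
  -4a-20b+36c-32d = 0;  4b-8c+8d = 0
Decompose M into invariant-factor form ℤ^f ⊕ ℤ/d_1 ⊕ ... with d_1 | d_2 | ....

Answer: M ≅ ℤ^2 ⊕ ℤ/4 ⊕ ℤ/4

Derivation:
rank_ℚ(R)=2; free=4−2=2
SNF(R) diag = [4, 4] → torsion [4, 4]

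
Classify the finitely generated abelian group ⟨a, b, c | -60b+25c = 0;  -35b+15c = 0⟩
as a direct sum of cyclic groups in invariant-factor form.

rank_ℚ(R)=2; free=3−2=1
SNF(R) diag = [5, 5] → torsion [5, 5]

Answer: M ≅ ℤ^1 ⊕ ℤ/5 ⊕ ℤ/5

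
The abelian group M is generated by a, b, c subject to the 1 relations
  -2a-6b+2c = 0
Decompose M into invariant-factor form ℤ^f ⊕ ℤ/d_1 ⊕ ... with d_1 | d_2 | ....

Answer: M ≅ ℤ^2 ⊕ ℤ/2

Derivation:
rank_ℚ(R)=1; free=3−1=2
SNF(R) diag = [2] → torsion [2]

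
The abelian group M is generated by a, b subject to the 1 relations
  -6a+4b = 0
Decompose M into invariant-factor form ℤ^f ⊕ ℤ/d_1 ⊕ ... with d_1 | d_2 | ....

Answer: M ≅ ℤ^1 ⊕ ℤ/2

Derivation:
rank_ℚ(R)=1; free=2−1=1
SNF(R) diag = [2] → torsion [2]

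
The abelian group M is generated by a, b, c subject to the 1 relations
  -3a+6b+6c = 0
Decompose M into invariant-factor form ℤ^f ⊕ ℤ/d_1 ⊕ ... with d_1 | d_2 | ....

rank_ℚ(R)=1; free=3−1=2
SNF(R) diag = [3] → torsion [3]

Answer: M ≅ ℤ^2 ⊕ ℤ/3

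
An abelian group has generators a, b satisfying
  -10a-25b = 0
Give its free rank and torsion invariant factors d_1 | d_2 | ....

rank_ℚ(R)=1; free=2−1=1
SNF(R) diag = [5] → torsion [5]

Answer: M ≅ ℤ^1 ⊕ ℤ/5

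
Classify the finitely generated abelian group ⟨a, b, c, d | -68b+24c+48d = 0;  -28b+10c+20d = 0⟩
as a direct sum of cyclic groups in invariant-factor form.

rank_ℚ(R)=2; free=4−2=2
SNF(R) diag = [2, 4] → torsion [2, 4]

Answer: M ≅ ℤ^2 ⊕ ℤ/2 ⊕ ℤ/4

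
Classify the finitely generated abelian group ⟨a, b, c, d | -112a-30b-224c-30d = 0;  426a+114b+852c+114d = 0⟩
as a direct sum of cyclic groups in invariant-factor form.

Answer: M ≅ ℤ^2 ⊕ ℤ/2 ⊕ ℤ/6

Derivation:
rank_ℚ(R)=2; free=4−2=2
SNF(R) diag = [2, 6] → torsion [2, 6]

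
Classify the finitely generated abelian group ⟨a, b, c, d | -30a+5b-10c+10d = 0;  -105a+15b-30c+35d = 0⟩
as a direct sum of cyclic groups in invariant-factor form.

Answer: M ≅ ℤ^2 ⊕ ℤ/5 ⊕ ℤ/5

Derivation:
rank_ℚ(R)=2; free=4−2=2
SNF(R) diag = [5, 5] → torsion [5, 5]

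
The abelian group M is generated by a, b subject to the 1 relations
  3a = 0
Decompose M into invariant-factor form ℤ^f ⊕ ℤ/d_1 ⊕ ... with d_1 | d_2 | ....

Answer: M ≅ ℤ^1 ⊕ ℤ/3

Derivation:
rank_ℚ(R)=1; free=2−1=1
SNF(R) diag = [3] → torsion [3]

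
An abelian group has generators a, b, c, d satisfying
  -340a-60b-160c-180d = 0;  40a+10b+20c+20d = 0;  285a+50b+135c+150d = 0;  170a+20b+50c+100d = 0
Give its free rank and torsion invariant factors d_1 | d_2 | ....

rank_ℚ(R)=4; free=4−4=0
SNF(R) diag = [5, 10, 20, 20] → torsion [5, 10, 20, 20]

Answer: M ≅ ℤ/5 ⊕ ℤ/10 ⊕ ℤ/20 ⊕ ℤ/20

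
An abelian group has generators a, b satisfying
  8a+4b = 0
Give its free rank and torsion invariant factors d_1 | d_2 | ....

rank_ℚ(R)=1; free=2−1=1
SNF(R) diag = [4] → torsion [4]

Answer: M ≅ ℤ^1 ⊕ ℤ/4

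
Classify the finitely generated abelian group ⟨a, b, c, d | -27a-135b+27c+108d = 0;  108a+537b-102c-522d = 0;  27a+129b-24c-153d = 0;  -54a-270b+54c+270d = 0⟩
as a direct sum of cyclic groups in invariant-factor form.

rank_ℚ(R)=4; free=4−4=0
SNF(R) diag = [3, 9, 27, 54] → torsion [3, 9, 27, 54]

Answer: M ≅ ℤ/3 ⊕ ℤ/9 ⊕ ℤ/27 ⊕ ℤ/54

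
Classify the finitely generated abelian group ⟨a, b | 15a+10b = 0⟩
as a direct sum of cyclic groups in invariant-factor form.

rank_ℚ(R)=1; free=2−1=1
SNF(R) diag = [5] → torsion [5]

Answer: M ≅ ℤ^1 ⊕ ℤ/5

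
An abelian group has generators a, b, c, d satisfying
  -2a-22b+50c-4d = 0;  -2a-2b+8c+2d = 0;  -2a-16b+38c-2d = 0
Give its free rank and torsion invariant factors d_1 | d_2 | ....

Answer: M ≅ ℤ^1 ⊕ ℤ/2 ⊕ ℤ/2 ⊕ ℤ/2

Derivation:
rank_ℚ(R)=3; free=4−3=1
SNF(R) diag = [2, 2, 2] → torsion [2, 2, 2]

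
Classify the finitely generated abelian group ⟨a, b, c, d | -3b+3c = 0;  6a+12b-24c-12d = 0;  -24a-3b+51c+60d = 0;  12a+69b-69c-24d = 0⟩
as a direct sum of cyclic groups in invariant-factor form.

rank_ℚ(R)=4; free=4−4=0
SNF(R) diag = [3, 6, 12, 24] → torsion [3, 6, 12, 24]

Answer: M ≅ ℤ/3 ⊕ ℤ/6 ⊕ ℤ/12 ⊕ ℤ/24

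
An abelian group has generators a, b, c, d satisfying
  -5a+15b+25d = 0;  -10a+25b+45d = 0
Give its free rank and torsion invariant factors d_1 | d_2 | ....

Answer: M ≅ ℤ^2 ⊕ ℤ/5 ⊕ ℤ/5

Derivation:
rank_ℚ(R)=2; free=4−2=2
SNF(R) diag = [5, 5] → torsion [5, 5]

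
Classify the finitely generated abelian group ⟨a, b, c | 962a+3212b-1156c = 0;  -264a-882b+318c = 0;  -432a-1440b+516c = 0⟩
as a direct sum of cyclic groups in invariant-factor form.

rank_ℚ(R)=3; free=3−3=0
SNF(R) diag = [2, 6, 12] → torsion [2, 6, 12]

Answer: M ≅ ℤ/2 ⊕ ℤ/6 ⊕ ℤ/12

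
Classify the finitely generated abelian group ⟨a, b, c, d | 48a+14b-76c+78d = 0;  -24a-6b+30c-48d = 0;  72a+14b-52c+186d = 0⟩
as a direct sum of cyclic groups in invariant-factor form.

rank_ℚ(R)=3; free=4−3=1
SNF(R) diag = [2, 6, 12] → torsion [2, 6, 12]

Answer: M ≅ ℤ^1 ⊕ ℤ/2 ⊕ ℤ/6 ⊕ ℤ/12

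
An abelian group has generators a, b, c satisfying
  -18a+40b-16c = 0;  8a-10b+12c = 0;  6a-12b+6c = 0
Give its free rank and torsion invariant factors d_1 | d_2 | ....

Answer: M ≅ ℤ/2 ⊕ ℤ/2 ⊕ ℤ/6

Derivation:
rank_ℚ(R)=3; free=3−3=0
SNF(R) diag = [2, 2, 6] → torsion [2, 2, 6]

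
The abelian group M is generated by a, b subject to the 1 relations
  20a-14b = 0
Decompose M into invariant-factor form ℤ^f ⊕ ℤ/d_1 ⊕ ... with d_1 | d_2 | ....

rank_ℚ(R)=1; free=2−1=1
SNF(R) diag = [2] → torsion [2]

Answer: M ≅ ℤ^1 ⊕ ℤ/2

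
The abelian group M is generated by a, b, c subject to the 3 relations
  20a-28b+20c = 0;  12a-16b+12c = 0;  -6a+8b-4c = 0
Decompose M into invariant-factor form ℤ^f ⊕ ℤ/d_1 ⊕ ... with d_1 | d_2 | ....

rank_ℚ(R)=3; free=3−3=0
SNF(R) diag = [2, 4, 4] → torsion [2, 4, 4]

Answer: M ≅ ℤ/2 ⊕ ℤ/4 ⊕ ℤ/4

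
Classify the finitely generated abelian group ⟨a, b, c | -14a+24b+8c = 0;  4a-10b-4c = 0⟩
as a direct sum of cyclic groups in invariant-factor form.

rank_ℚ(R)=2; free=3−2=1
SNF(R) diag = [2, 2] → torsion [2, 2]

Answer: M ≅ ℤ^1 ⊕ ℤ/2 ⊕ ℤ/2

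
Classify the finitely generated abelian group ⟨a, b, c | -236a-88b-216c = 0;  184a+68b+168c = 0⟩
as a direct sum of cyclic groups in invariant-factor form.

rank_ℚ(R)=2; free=3−2=1
SNF(R) diag = [4, 12] → torsion [4, 12]

Answer: M ≅ ℤ^1 ⊕ ℤ/4 ⊕ ℤ/12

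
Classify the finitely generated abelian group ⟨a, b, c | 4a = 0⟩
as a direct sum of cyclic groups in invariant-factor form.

rank_ℚ(R)=1; free=3−1=2
SNF(R) diag = [4] → torsion [4]

Answer: M ≅ ℤ^2 ⊕ ℤ/4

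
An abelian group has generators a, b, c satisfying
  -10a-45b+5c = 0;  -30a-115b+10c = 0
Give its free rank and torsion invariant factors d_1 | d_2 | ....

Answer: M ≅ ℤ^1 ⊕ ℤ/5 ⊕ ℤ/5

Derivation:
rank_ℚ(R)=2; free=3−2=1
SNF(R) diag = [5, 5] → torsion [5, 5]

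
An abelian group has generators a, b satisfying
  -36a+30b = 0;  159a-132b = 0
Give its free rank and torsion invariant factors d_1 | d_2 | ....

rank_ℚ(R)=2; free=2−2=0
SNF(R) diag = [3, 6] → torsion [3, 6]

Answer: M ≅ ℤ/3 ⊕ ℤ/6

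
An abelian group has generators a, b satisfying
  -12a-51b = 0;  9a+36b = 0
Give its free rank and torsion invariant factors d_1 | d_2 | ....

Answer: M ≅ ℤ/3 ⊕ ℤ/9

Derivation:
rank_ℚ(R)=2; free=2−2=0
SNF(R) diag = [3, 9] → torsion [3, 9]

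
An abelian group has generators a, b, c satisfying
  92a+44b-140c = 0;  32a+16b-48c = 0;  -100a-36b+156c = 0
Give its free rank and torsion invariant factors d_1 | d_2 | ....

rank_ℚ(R)=3; free=3−3=0
SNF(R) diag = [4, 8, 16] → torsion [4, 8, 16]

Answer: M ≅ ℤ/4 ⊕ ℤ/8 ⊕ ℤ/16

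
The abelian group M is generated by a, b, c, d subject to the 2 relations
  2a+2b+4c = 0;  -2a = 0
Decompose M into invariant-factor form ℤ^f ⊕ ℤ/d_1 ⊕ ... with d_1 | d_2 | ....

rank_ℚ(R)=2; free=4−2=2
SNF(R) diag = [2, 2] → torsion [2, 2]

Answer: M ≅ ℤ^2 ⊕ ℤ/2 ⊕ ℤ/2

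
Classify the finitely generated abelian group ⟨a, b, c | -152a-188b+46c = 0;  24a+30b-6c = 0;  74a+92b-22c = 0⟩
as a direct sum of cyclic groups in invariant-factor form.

rank_ℚ(R)=3; free=3−3=0
SNF(R) diag = [2, 6, 6] → torsion [2, 6, 6]

Answer: M ≅ ℤ/2 ⊕ ℤ/6 ⊕ ℤ/6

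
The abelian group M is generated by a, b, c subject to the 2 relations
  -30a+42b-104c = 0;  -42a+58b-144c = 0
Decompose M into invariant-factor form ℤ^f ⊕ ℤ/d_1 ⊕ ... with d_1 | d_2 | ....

rank_ℚ(R)=2; free=3−2=1
SNF(R) diag = [2, 4] → torsion [2, 4]

Answer: M ≅ ℤ^1 ⊕ ℤ/2 ⊕ ℤ/4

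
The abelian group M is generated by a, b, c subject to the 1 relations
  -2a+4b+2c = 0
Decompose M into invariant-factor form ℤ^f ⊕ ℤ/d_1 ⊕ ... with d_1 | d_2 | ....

Answer: M ≅ ℤ^2 ⊕ ℤ/2

Derivation:
rank_ℚ(R)=1; free=3−1=2
SNF(R) diag = [2] → torsion [2]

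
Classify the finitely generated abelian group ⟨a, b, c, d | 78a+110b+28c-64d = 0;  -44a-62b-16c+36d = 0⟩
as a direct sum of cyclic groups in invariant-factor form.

Answer: M ≅ ℤ^2 ⊕ ℤ/2 ⊕ ℤ/2

Derivation:
rank_ℚ(R)=2; free=4−2=2
SNF(R) diag = [2, 2] → torsion [2, 2]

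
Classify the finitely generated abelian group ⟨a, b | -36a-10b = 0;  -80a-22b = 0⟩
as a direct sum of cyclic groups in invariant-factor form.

Answer: M ≅ ℤ/2 ⊕ ℤ/4

Derivation:
rank_ℚ(R)=2; free=2−2=0
SNF(R) diag = [2, 4] → torsion [2, 4]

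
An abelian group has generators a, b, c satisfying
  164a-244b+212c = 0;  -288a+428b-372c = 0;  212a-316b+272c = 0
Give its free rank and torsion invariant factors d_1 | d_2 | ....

Answer: M ≅ ℤ/4 ⊕ ℤ/4 ⊕ ℤ/12

Derivation:
rank_ℚ(R)=3; free=3−3=0
SNF(R) diag = [4, 4, 12] → torsion [4, 4, 12]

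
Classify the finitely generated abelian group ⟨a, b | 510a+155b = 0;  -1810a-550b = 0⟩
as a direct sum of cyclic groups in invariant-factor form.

Answer: M ≅ ℤ/5 ⊕ ℤ/10

Derivation:
rank_ℚ(R)=2; free=2−2=0
SNF(R) diag = [5, 10] → torsion [5, 10]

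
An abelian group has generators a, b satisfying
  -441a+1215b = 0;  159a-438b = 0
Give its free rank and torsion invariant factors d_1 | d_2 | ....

Answer: M ≅ ℤ/3 ⊕ ℤ/9

Derivation:
rank_ℚ(R)=2; free=2−2=0
SNF(R) diag = [3, 9] → torsion [3, 9]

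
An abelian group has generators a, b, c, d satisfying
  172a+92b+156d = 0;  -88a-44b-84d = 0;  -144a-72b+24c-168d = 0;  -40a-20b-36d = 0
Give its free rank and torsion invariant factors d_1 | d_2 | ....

Answer: M ≅ ℤ/4 ⊕ ℤ/12 ⊕ ℤ/24 ⊕ ℤ/24

Derivation:
rank_ℚ(R)=4; free=4−4=0
SNF(R) diag = [4, 12, 24, 24] → torsion [4, 12, 24, 24]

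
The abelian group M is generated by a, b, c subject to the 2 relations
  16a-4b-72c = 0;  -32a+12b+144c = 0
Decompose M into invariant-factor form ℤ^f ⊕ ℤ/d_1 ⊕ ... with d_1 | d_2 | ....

Answer: M ≅ ℤ^1 ⊕ ℤ/4 ⊕ ℤ/8

Derivation:
rank_ℚ(R)=2; free=3−2=1
SNF(R) diag = [4, 8] → torsion [4, 8]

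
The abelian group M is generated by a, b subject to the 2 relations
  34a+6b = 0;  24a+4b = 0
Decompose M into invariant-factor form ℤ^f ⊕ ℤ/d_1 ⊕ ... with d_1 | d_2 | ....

rank_ℚ(R)=2; free=2−2=0
SNF(R) diag = [2, 4] → torsion [2, 4]

Answer: M ≅ ℤ/2 ⊕ ℤ/4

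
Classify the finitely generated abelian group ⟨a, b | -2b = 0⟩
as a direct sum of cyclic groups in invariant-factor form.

rank_ℚ(R)=1; free=2−1=1
SNF(R) diag = [2] → torsion [2]

Answer: M ≅ ℤ^1 ⊕ ℤ/2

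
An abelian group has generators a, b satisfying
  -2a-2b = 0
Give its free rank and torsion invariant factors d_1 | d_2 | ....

Answer: M ≅ ℤ^1 ⊕ ℤ/2

Derivation:
rank_ℚ(R)=1; free=2−1=1
SNF(R) diag = [2] → torsion [2]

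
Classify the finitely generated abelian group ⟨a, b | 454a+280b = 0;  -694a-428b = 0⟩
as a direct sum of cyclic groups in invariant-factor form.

Answer: M ≅ ℤ/2 ⊕ ℤ/4

Derivation:
rank_ℚ(R)=2; free=2−2=0
SNF(R) diag = [2, 4] → torsion [2, 4]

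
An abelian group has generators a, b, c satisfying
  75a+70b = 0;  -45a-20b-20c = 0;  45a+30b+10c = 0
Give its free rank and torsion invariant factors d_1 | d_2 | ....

rank_ℚ(R)=3; free=3−3=0
SNF(R) diag = [5, 10, 30] → torsion [5, 10, 30]

Answer: M ≅ ℤ/5 ⊕ ℤ/10 ⊕ ℤ/30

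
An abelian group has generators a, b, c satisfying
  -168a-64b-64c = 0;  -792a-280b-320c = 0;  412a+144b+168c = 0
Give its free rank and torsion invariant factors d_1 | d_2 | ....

Answer: M ≅ ℤ/4 ⊕ ℤ/8 ⊕ ℤ/16

Derivation:
rank_ℚ(R)=3; free=3−3=0
SNF(R) diag = [4, 8, 16] → torsion [4, 8, 16]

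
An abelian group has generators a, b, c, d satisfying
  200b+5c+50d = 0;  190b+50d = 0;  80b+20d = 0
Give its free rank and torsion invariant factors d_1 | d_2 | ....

rank_ℚ(R)=3; free=4−3=1
SNF(R) diag = [5, 10, 20] → torsion [5, 10, 20]

Answer: M ≅ ℤ^1 ⊕ ℤ/5 ⊕ ℤ/10 ⊕ ℤ/20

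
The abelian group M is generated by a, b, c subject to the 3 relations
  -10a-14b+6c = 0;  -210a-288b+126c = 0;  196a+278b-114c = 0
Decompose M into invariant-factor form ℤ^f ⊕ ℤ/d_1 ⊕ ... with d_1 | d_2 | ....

Answer: M ≅ ℤ/2 ⊕ ℤ/6 ⊕ ℤ/18

Derivation:
rank_ℚ(R)=3; free=3−3=0
SNF(R) diag = [2, 6, 18] → torsion [2, 6, 18]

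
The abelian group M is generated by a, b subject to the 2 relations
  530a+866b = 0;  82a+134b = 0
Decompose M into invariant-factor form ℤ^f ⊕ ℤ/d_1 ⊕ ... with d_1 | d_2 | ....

rank_ℚ(R)=2; free=2−2=0
SNF(R) diag = [2, 4] → torsion [2, 4]

Answer: M ≅ ℤ/2 ⊕ ℤ/4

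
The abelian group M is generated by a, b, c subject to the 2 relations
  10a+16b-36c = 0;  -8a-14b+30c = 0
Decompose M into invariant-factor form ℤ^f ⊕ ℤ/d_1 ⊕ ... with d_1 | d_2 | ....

Answer: M ≅ ℤ^1 ⊕ ℤ/2 ⊕ ℤ/6

Derivation:
rank_ℚ(R)=2; free=3−2=1
SNF(R) diag = [2, 6] → torsion [2, 6]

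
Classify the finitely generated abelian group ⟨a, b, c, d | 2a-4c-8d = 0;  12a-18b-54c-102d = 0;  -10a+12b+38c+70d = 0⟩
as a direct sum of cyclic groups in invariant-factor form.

rank_ℚ(R)=3; free=4−3=1
SNF(R) diag = [2, 6, 6] → torsion [2, 6, 6]

Answer: M ≅ ℤ^1 ⊕ ℤ/2 ⊕ ℤ/6 ⊕ ℤ/6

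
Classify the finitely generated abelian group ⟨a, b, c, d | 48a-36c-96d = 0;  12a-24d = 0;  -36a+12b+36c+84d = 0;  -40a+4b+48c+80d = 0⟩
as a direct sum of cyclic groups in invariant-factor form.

Answer: M ≅ ℤ/4 ⊕ ℤ/12 ⊕ ℤ/12 ⊕ ℤ/36

Derivation:
rank_ℚ(R)=4; free=4−4=0
SNF(R) diag = [4, 12, 12, 36] → torsion [4, 12, 12, 36]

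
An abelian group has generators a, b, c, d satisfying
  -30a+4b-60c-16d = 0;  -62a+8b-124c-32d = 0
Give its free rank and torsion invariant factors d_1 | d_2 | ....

rank_ℚ(R)=2; free=4−2=2
SNF(R) diag = [2, 4] → torsion [2, 4]

Answer: M ≅ ℤ^2 ⊕ ℤ/2 ⊕ ℤ/4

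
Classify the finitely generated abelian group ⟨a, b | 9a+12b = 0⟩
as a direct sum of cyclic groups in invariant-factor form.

Answer: M ≅ ℤ^1 ⊕ ℤ/3

Derivation:
rank_ℚ(R)=1; free=2−1=1
SNF(R) diag = [3] → torsion [3]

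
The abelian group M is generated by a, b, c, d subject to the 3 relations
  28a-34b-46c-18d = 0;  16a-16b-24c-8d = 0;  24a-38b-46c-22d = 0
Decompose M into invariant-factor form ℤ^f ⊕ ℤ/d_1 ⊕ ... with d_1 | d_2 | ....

Answer: M ≅ ℤ^1 ⊕ ℤ/2 ⊕ ℤ/4 ⊕ ℤ/8

Derivation:
rank_ℚ(R)=3; free=4−3=1
SNF(R) diag = [2, 4, 8] → torsion [2, 4, 8]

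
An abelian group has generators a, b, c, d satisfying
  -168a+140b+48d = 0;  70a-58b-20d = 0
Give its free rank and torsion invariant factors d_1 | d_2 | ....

rank_ℚ(R)=2; free=4−2=2
SNF(R) diag = [2, 4] → torsion [2, 4]

Answer: M ≅ ℤ^2 ⊕ ℤ/2 ⊕ ℤ/4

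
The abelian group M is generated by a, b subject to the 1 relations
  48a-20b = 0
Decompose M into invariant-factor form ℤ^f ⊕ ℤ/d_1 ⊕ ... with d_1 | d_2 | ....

rank_ℚ(R)=1; free=2−1=1
SNF(R) diag = [4] → torsion [4]

Answer: M ≅ ℤ^1 ⊕ ℤ/4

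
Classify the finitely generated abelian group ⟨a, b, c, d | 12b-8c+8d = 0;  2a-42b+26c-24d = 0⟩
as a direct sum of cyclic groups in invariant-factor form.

Answer: M ≅ ℤ^2 ⊕ ℤ/2 ⊕ ℤ/4

Derivation:
rank_ℚ(R)=2; free=4−2=2
SNF(R) diag = [2, 4] → torsion [2, 4]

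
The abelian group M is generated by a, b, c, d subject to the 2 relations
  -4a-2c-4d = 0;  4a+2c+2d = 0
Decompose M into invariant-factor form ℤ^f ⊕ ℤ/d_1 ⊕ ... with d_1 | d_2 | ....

rank_ℚ(R)=2; free=4−2=2
SNF(R) diag = [2, 2] → torsion [2, 2]

Answer: M ≅ ℤ^2 ⊕ ℤ/2 ⊕ ℤ/2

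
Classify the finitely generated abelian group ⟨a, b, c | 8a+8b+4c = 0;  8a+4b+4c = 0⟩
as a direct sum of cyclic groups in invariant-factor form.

rank_ℚ(R)=2; free=3−2=1
SNF(R) diag = [4, 4] → torsion [4, 4]

Answer: M ≅ ℤ^1 ⊕ ℤ/4 ⊕ ℤ/4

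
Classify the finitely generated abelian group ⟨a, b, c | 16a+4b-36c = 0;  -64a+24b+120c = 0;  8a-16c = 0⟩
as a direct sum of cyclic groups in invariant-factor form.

Answer: M ≅ ℤ/4 ⊕ ℤ/8 ⊕ ℤ/16

Derivation:
rank_ℚ(R)=3; free=3−3=0
SNF(R) diag = [4, 8, 16] → torsion [4, 8, 16]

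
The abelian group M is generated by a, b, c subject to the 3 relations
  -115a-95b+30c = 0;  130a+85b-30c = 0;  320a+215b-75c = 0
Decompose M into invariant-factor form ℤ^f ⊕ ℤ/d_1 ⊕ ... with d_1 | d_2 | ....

rank_ℚ(R)=3; free=3−3=0
SNF(R) diag = [5, 5, 15] → torsion [5, 5, 15]

Answer: M ≅ ℤ/5 ⊕ ℤ/5 ⊕ ℤ/15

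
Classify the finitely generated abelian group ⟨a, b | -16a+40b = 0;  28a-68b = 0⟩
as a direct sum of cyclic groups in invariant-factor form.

Answer: M ≅ ℤ/4 ⊕ ℤ/8

Derivation:
rank_ℚ(R)=2; free=2−2=0
SNF(R) diag = [4, 8] → torsion [4, 8]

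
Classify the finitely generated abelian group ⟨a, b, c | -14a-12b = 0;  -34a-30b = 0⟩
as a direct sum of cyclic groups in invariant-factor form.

Answer: M ≅ ℤ^1 ⊕ ℤ/2 ⊕ ℤ/6

Derivation:
rank_ℚ(R)=2; free=3−2=1
SNF(R) diag = [2, 6] → torsion [2, 6]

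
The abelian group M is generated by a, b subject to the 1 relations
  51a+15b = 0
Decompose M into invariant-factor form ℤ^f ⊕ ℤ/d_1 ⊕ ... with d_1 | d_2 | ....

Answer: M ≅ ℤ^1 ⊕ ℤ/3

Derivation:
rank_ℚ(R)=1; free=2−1=1
SNF(R) diag = [3] → torsion [3]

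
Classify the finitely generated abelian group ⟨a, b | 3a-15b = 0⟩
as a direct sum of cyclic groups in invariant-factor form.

rank_ℚ(R)=1; free=2−1=1
SNF(R) diag = [3] → torsion [3]

Answer: M ≅ ℤ^1 ⊕ ℤ/3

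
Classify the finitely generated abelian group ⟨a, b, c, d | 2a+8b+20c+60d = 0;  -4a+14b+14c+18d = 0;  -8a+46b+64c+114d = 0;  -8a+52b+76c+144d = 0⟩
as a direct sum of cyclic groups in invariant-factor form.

rank_ℚ(R)=4; free=4−4=0
SNF(R) diag = [2, 6, 6, 12] → torsion [2, 6, 6, 12]

Answer: M ≅ ℤ/2 ⊕ ℤ/6 ⊕ ℤ/6 ⊕ ℤ/12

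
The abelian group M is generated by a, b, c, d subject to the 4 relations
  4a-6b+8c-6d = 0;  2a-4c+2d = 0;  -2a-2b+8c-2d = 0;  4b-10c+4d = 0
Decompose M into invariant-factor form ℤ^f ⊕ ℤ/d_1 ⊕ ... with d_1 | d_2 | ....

rank_ℚ(R)=4; free=4−4=0
SNF(R) diag = [2, 2, 2, 2] → torsion [2, 2, 2, 2]

Answer: M ≅ ℤ/2 ⊕ ℤ/2 ⊕ ℤ/2 ⊕ ℤ/2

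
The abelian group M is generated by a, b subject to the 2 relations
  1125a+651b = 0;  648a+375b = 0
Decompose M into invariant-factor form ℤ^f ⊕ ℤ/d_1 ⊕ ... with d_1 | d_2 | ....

rank_ℚ(R)=2; free=2−2=0
SNF(R) diag = [3, 9] → torsion [3, 9]

Answer: M ≅ ℤ/3 ⊕ ℤ/9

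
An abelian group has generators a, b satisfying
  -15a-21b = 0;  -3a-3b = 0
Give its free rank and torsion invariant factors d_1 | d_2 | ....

Answer: M ≅ ℤ/3 ⊕ ℤ/6

Derivation:
rank_ℚ(R)=2; free=2−2=0
SNF(R) diag = [3, 6] → torsion [3, 6]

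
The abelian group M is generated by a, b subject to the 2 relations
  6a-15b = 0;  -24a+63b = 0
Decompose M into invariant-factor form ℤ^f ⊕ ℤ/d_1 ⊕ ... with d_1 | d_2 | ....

Answer: M ≅ ℤ/3 ⊕ ℤ/6

Derivation:
rank_ℚ(R)=2; free=2−2=0
SNF(R) diag = [3, 6] → torsion [3, 6]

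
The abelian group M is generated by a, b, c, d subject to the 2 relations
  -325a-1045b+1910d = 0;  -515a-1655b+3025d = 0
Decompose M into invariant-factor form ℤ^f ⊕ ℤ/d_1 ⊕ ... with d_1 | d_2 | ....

rank_ℚ(R)=2; free=4−2=2
SNF(R) diag = [5, 15] → torsion [5, 15]

Answer: M ≅ ℤ^2 ⊕ ℤ/5 ⊕ ℤ/15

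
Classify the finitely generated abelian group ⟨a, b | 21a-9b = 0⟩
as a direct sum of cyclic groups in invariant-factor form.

rank_ℚ(R)=1; free=2−1=1
SNF(R) diag = [3] → torsion [3]

Answer: M ≅ ℤ^1 ⊕ ℤ/3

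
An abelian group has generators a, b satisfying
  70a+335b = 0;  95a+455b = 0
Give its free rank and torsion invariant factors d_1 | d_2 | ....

Answer: M ≅ ℤ/5 ⊕ ℤ/5

Derivation:
rank_ℚ(R)=2; free=2−2=0
SNF(R) diag = [5, 5] → torsion [5, 5]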